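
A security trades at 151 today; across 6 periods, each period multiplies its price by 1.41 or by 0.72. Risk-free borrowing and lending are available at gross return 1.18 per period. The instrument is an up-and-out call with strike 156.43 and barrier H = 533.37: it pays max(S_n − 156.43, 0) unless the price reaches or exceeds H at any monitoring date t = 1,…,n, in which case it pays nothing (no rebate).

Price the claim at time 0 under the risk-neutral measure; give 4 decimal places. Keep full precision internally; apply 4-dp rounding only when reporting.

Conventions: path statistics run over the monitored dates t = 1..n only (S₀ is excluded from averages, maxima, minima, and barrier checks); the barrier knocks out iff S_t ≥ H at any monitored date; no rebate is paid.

Under the martingale measure an up-move has probability p* = 0.6667; value the claim as the probability-weighted average of per-path payoffs, discounted 6 periods at R = 1.18.
Enumerate all 2^6 = 64 price paths (U = up ×1.41, D = down ×0.72); each path with k up-moves has probability p*^k·(1−p*)^(6−k).
DDDDDD: M=108.7200, payoff=0.0000, prob=0.001372
UDDDDD: M=212.9100, payoff=0.0000, prob=0.002743
DUDDDD: M=153.2952, payoff=0.0000, prob=0.002743
UUDDDD: M=300.2031, payoff=0.0000, prob=0.005487
DDUDDD: M=110.3725, payoff=0.0000, prob=0.002743
UDUDDD: M=216.1462, payoff=0.0000, prob=0.005487
DUUDDD: M=216.1462, payoff=0.0000, prob=0.005487
UUUDDD: M=423.2864, payoff=1.5608, prob=0.010974
DDDUDD: M=108.7200, payoff=0.0000, prob=0.002743
UDDUDD: M=212.9100, payoff=0.0000, prob=0.005487
DUDUDD: M=155.6253, payoff=0.0000, prob=0.005487
UUDUDD: M=304.7662, payoff=1.5608, prob=0.010974
DDUUDD: M=155.6253, payoff=0.0000, prob=0.005487
UDUUDD: M=304.7662, payoff=1.5608, prob=0.010974
DUUUDD: M=304.7662, payoff=1.5608, prob=0.010974
UUUUDD: M=596.8338, payoff=0.0000, prob=0.021948
DDDDUD: M=108.7200, payoff=0.0000, prob=0.002743
UDDDUD: M=212.9100, payoff=0.0000, prob=0.005487
DUDDUD: M=153.2952, payoff=0.0000, prob=0.005487
UUDDUD: M=300.2031, payoff=1.5608, prob=0.010974
DDUDUD: M=112.0502, payoff=0.0000, prob=0.005487
UDUDUD: M=219.4317, payoff=1.5608, prob=0.010974
DUUDUD: M=219.4317, payoff=1.5608, prob=0.010974
UUUDUD: M=429.7203, payoff=152.9686, prob=0.021948
DDDUUD: M=112.0502, payoff=0.0000, prob=0.005487
UDDUUD: M=219.4317, payoff=1.5608, prob=0.010974
DUDUUD: M=219.4317, payoff=1.5608, prob=0.010974
UUDUUD: M=429.7203, payoff=152.9686, prob=0.021948
DDUUUD: M=219.4317, payoff=1.5608, prob=0.010974
UDUUUD: M=429.7203, payoff=152.9686, prob=0.021948
DUUUUD: M=429.7203, payoff=152.9686, prob=0.021948
UUUUUD: M=841.5356, payoff=0.0000, prob=0.043896
DDDDDU: M=108.7200, payoff=0.0000, prob=0.002743
UDDDDU: M=212.9100, payoff=0.0000, prob=0.005487
DUDDDU: M=153.2952, payoff=0.0000, prob=0.005487
UUDDDU: M=300.2031, payoff=1.5608, prob=0.010974
DDUDDU: M=110.3725, payoff=0.0000, prob=0.005487
UDUDDU: M=216.1462, payoff=1.5608, prob=0.010974
DUUDDU: M=216.1462, payoff=1.5608, prob=0.010974
UUUDDU: M=423.2864, payoff=152.9686, prob=0.021948
DDDUDU: M=108.7200, payoff=0.0000, prob=0.005487
UDDUDU: M=212.9100, payoff=1.5608, prob=0.010974
DUDUDU: M=157.9908, payoff=1.5608, prob=0.010974
UUDUDU: M=309.3986, payoff=152.9686, prob=0.021948
DDUUDU: M=157.9908, payoff=1.5608, prob=0.010974
UDUUDU: M=309.3986, payoff=152.9686, prob=0.021948
DUUUDU: M=309.3986, payoff=152.9686, prob=0.021948
UUUUDU: M=605.9057, payoff=0.0000, prob=0.043896
DDDDUU: M=108.7200, payoff=0.0000, prob=0.005487
UDDDUU: M=212.9100, payoff=1.5608, prob=0.010974
DUDDUU: M=157.9908, payoff=1.5608, prob=0.010974
UUDDUU: M=309.3986, payoff=152.9686, prob=0.021948
DDUDUU: M=157.9908, payoff=1.5608, prob=0.010974
UDUDUU: M=309.3986, payoff=152.9686, prob=0.021948
DUUDUU: M=309.3986, payoff=152.9686, prob=0.021948
UUUDUU: M=605.9057, payoff=0.0000, prob=0.043896
DDDUUU: M=157.9908, payoff=1.5608, prob=0.010974
UDDUUU: M=309.3986, payoff=152.9686, prob=0.021948
DUDUUU: M=309.3986, payoff=152.9686, prob=0.021948
UUDUUU: M=605.9057, payoff=0.0000, prob=0.043896
DDUUUU: M=309.3986, payoff=152.9686, prob=0.021948
UDUUUU: M=605.9057, payoff=0.0000, prob=0.043896
DUUUUU: M=605.9057, payoff=0.0000, prob=0.043896
UUUUUU: M=1186.5652, payoff=0.0000, prob=0.087791
Price = Σ prob·payoff / R^6 = 47.345268 / 2.699554 = 17.5382

price = 17.5382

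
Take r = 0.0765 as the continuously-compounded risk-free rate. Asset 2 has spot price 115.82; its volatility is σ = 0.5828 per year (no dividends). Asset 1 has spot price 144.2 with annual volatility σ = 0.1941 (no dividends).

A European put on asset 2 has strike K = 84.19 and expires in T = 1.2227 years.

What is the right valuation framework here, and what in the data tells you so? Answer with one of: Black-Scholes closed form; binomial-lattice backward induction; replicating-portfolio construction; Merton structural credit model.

Key observation: a European-exercise option on asset 2 struck at 84.19 — a GBM underlying with constant parameters — admits an analytic price: the data contain no early exercise, no discrete tree, no debt structure.

framework: Black-Scholes closed form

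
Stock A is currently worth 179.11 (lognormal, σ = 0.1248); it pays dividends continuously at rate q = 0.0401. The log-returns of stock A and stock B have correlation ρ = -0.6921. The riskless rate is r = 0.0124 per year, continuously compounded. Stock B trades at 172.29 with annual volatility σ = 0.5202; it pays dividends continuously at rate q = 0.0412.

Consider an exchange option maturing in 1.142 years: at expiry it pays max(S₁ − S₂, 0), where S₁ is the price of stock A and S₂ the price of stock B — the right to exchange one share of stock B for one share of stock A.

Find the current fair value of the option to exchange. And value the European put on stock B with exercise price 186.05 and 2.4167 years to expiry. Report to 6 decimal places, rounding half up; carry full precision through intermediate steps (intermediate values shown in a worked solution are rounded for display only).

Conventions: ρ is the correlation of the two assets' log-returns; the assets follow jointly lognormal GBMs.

exchange price = 46.517245
price(stock B put K=186.05) = 65.954193

σ_eff = √(σ₁² + σ₂² − 2ρσ₁σ₂) = √(0.1248² + 0.5202² − 2·-0.6921·0.1248·0.5202) = 0.613226
d₁ = (ln(S₁/S₂) + (q₂ − q₁ + σ_eff²/2)T) / (σ_eff√T) = (ln(179.11/172.29) + (0.0412 − 0.0401 + 0.188023)·1.142) / 0.655321 = 0.388817
d₂ = d₁ − σ_eff√T = 0.388817 − 0.655321 = -0.266504
N(d₁) = 0.651294,  N(d₂) = 0.394926
V = S₁·e^{−q₁T}·N(d₁) − S₂·e^{−q₂T}·N(d₂) = 111.431741 − 64.914496 = 46.517245
[vanilla: stock B put K=186.05]
σ√T = 0.5202·√2.4167 = 0.808689
d₁ = (ln(S/K) + (r−q+σ²/2)T) / (σ√T) = (ln(172.29/186.05) + (0.0124−0.0412+0.5202²/2)·2.4167) / 0.808689 = (-0.076836 + 0.257388) / 0.808689 = 0.223265
d₂ = d₁ − σ√T = 0.223265 − 0.808689 = -0.585424
e^{−rT} = 0.970477
e^{−qT} = 0.905228
N(−d₁) = 0.411665,  N(−d₂) = 0.720869
price = K·e^{−rT}·N(−d₂) − S·e^{−qT}·N(−d₁) = 130.158156 − 64.203963 = 65.954193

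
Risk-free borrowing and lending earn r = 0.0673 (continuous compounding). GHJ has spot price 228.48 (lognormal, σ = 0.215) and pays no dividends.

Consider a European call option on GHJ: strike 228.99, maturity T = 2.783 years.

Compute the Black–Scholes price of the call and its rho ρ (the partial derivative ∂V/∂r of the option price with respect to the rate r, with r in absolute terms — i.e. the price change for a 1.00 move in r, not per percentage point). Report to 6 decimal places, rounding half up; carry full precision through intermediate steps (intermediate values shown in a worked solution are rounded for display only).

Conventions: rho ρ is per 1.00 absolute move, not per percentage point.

price = 52.894882
ρ = 333.866515

σ√T = 0.215·√2.783 = 0.358670
d₁ = (ln(S/K) + (r+σ²/2)T) / (σ√T) = (ln(228.48/228.99) + (0.0673+0.215²/2)·2.783) / 0.358670 = (-0.002230 + 0.251618) / 0.358670 = 0.695314
d₂ = d₁ − σ√T = 0.695314 − 0.358670 = 0.336644
e^{−rT} = 0.829198
N(d₁) = 0.756571,  N(d₂) = 0.631807
Call price V = S·N(d₁) − K·e^{−rT}·N(d₂) = 172.861291 − 119.966409 = 52.894882
ρ = K·T·e^{−rT}·N(d₂) = 333.866515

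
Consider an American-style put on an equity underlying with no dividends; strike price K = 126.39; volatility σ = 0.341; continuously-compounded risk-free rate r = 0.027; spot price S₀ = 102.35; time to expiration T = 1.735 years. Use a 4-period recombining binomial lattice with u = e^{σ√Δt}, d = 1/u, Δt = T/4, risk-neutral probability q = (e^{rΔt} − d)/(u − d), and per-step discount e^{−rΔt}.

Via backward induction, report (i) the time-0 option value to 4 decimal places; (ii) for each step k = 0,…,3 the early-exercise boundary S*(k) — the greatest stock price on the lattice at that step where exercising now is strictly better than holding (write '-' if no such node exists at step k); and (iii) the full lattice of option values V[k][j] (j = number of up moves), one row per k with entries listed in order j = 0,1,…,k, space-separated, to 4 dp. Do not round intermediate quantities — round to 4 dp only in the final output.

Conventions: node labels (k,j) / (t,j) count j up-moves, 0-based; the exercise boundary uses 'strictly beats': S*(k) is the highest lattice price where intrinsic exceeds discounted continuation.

Δt=0.43375  u=1.25180  d=0.79885  q=0.47010  discount=0.98836
step 4 (expiry): payoffs max(K−S,0) = 84.7079 61.0741 24.0400 0.0000 0.0000
step 3: (k=3,j=0): S=52.1776, K−S=74.2124, hold=72.7408 ⇒ V=74.2124 exercise | (k=3,j=1): S=81.7623, K−S=44.6277, hold=43.1561 ⇒ V=44.6277 exercise | (k=3,j=2): S=128.1216, K−S=0.0000, hold=12.5906 ⇒ V=12.5906 continue | (k=3,j=3): S=200.7666, K−S=0.0000, hold=0.0000 ⇒ V=0.0000 continue  boundary S*=81.7623
step 2: (k=2,j=0): S=65.3159, K−S=61.0741, hold=59.6026 ⇒ V=61.0741 exercise | (k=2,j=1): S=102.3500, K−S=24.0400, hold=29.2229 ⇒ V=29.2229 continue | (k=2,j=2): S=160.3825, K−S=0.0000, hold=6.5941 ⇒ V=6.5941 continue  boundary S*=65.3159
step 1: (k=1,j=0): S=81.7623, K−S=44.6277, hold=45.5642 ⇒ V=45.5642 continue | (k=1,j=1): S=128.1216, K−S=0.0000, hold=18.3688 ⇒ V=18.3688 continue  boundary S*=-
step 0: (k=0,j=0): S=102.3500, K−S=24.0400, hold=32.3980 ⇒ V=32.3980 continue  boundary S*=-

price = 32.3980
boundary = - - 65.3159 81.7623
tree:
32.3980
45.5642 18.3688
61.0741 29.2229 6.5941
74.2124 44.6277 12.5906 0.0000
84.7079 61.0741 24.0400 0.0000 0.0000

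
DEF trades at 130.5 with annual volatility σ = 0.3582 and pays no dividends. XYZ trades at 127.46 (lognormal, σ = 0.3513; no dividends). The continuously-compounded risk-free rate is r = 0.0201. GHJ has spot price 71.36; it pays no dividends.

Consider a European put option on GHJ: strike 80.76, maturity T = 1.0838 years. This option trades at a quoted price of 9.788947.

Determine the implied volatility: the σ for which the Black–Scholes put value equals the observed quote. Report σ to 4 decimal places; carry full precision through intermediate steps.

sigma = 0.1625

At σ = 0.1625 the Black–Scholes value reproduces the quote:
σ√T = 0.1625·√1.0838 = 0.169172
d₁ = (ln(S/K) + (r+σ²/2)T) / (σ√T) = (ln(71.36/80.76) + (0.0201+0.1625²/2)·1.0838) / 0.169172 = (-0.123744 + 0.036094) / 0.169172 = -0.518115
d₂ = d₁ − σ√T = -0.518115 − 0.169172 = -0.687286
e^{−rT} = 0.978451
N(−d₁) = 0.697811,  N(−d₂) = 0.754049
V = K·e^{−rT}·N(−d₂) − S·N(−d₁) = 59.584729 − 49.795783 = 9.788947 (the observed quote) — the price is monotone increasing in volatility, hence this σ is the only solution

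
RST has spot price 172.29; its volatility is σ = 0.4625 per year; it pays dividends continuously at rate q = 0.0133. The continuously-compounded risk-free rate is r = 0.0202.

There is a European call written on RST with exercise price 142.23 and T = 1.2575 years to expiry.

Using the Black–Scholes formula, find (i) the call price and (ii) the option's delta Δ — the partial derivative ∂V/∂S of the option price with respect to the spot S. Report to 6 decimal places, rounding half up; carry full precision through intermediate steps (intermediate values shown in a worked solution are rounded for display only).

σ√T = 0.4625·√1.2575 = 0.518640
d₁ = (ln(S/K) + (r−q+σ²/2)T) / (σ√T) = (ln(172.29/142.23) + (0.0202−0.0133+0.4625²/2)·1.2575) / 0.518640 = (0.191734 + 0.143170) / 0.518640 = 0.645735
d₂ = d₁ − σ√T = 0.645735 − 0.518640 = 0.127096
e^{−rT} = 0.974918
e^{−qT} = 0.983414
N(d₁) = 0.740775,  N(d₂) = 0.550568
Call price V = S·e^{−qT}·N(d₁) − K·e^{−rT}·N(d₂) = 125.511260 − 76.343165 = 49.168094
Δ = e^{−qT}·N(d₁) = 0.728488

price = 49.168094
Δ = 0.728488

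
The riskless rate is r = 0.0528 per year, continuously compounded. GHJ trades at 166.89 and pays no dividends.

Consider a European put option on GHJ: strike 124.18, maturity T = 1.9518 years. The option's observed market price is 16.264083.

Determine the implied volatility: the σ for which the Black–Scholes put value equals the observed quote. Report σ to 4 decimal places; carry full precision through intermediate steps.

At σ = 0.4985 the Black–Scholes value reproduces the quote:
σ√T = 0.4985·√1.9518 = 0.696439
d₁ = (ln(S/K) + (r+σ²/2)T) / (σ√T) = (ln(166.89/124.18) + (0.0528+0.4985²/2)·1.9518) / 0.696439 = (0.295603 + 0.345568) / 0.696439 = 0.920643
d₂ = d₁ − σ√T = 0.920643 − 0.696439 = 0.224204
e^{−rT} = 0.902077
N(−d₁) = 0.178618,  N(−d₂) = 0.411299
V = K·e^{−rT}·N(−d₂) − S·N(−d₁) = 46.073720 − 29.809637 = 16.264083 (matching the quote); vega is positive throughout, so no other σ reproduces this price

sigma = 0.4985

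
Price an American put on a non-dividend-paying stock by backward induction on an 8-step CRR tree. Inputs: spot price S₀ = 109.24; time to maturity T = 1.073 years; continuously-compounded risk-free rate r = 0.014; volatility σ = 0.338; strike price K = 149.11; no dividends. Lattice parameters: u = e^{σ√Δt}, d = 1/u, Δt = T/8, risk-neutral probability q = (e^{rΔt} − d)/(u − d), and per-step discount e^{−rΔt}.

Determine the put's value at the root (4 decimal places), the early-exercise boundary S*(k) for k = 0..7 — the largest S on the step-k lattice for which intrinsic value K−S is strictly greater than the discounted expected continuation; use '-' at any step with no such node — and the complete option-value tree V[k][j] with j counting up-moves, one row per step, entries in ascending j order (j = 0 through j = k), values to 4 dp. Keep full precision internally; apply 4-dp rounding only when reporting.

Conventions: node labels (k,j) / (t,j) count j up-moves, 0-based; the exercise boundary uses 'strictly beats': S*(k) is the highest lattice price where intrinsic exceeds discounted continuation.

params: Δt=0.13412 u=1.13177 d=0.88357 q=0.47667 e^(-rΔt)=0.99812
t_8 payoffs: 108.5307 97.1314 82.5301 63.8270 39.8700 9.1832 0.0000 0.0000 0.0000
t_7: node(7,0) S=45.9266 payoff=103.1834 vs cont=102.9036 → 103.1834 [stop]  node(7,1) S=58.8280 payoff=90.2820 vs cont=90.0023 → 90.2820 [stop]  node(7,2) S=75.3534 payoff=73.7566 vs cont=73.4769 → 73.7566 [stop]  node(7,3) S=96.5211 payoff=52.5889 vs cont=52.3092 → 52.5889 [stop]  node(7,4) S=123.6350 payoff=25.4750 vs cont=25.1953 → 25.4750 [stop]  node(7,5) S=158.3654 payoff=0.0000 vs cont=4.7969 → 4.7969 [wait]  node(7,6) S=202.8521 payoff=0.0000 vs cont=0.0000 → 0.0000 [wait]  node(7,7) S=259.8357 payoff=0.0000 vs cont=0.0000 → 0.0000 [wait]  ⇒ S*(7)=123.6350
t_6: node(6,0) S=51.9786 payoff=97.1314 vs cont=96.8517 → 97.1314 [stop]  node(6,1) S=66.5799 payoff=82.5301 vs cont=82.2503 → 82.5301 [stop]  node(6,2) S=85.2830 payoff=63.8270 vs cont=63.5473 → 63.8270 [stop]  node(6,3) S=109.2400 payoff=39.8700 vs cont=39.5903 → 39.8700 [stop]  node(6,4) S=139.9268 payoff=9.1832 vs cont=15.5892 → 15.5892 [wait]  node(6,5) S=179.2338 payoff=0.0000 vs cont=2.5057 → 2.5057 [wait]  node(6,6) S=229.5827 payoff=0.0000 vs cont=0.0000 → 0.0000 [wait]  ⇒ S*(6)=109.2400
t_5: node(5,0) S=58.8280 payoff=90.2820 vs cont=90.0023 → 90.2820 [stop]  node(5,1) S=75.3534 payoff=73.7566 vs cont=73.4769 → 73.7566 [stop]  node(5,2) S=96.5211 payoff=52.5889 vs cont=52.3092 → 52.5889 [stop]  node(5,3) S=123.6350 payoff=25.4750 vs cont=28.2431 → 28.2431 [wait]  node(5,4) S=158.3654 payoff=0.0000 vs cont=9.3352 → 9.3352 [wait]  node(5,5) S=202.8521 payoff=0.0000 vs cont=1.3088 → 1.3088 [wait]  ⇒ S*(5)=96.5211
t_4: node(4,0) S=66.5799 payoff=82.5301 vs cont=82.2503 → 82.5301 [stop]  node(4,1) S=85.2830 payoff=63.8270 vs cont=63.5473 → 63.8270 [stop]  node(4,2) S=109.2400 payoff=39.8700 vs cont=40.9072 → 40.9072 [wait]  node(4,3) S=139.9268 payoff=9.1832 vs cont=19.1943 → 19.1943 [wait]  node(4,4) S=179.2338 payoff=0.0000 vs cont=5.4990 → 5.4990 [wait]  ⇒ S*(4)=85.2830
t_3: node(3,0) S=75.3534 payoff=73.7566 vs cont=73.4769 → 73.7566 [stop]  node(3,1) S=96.5211 payoff=52.5889 vs cont=52.8027 → 52.8027 [wait]  node(3,2) S=123.6350 payoff=25.4750 vs cont=30.5001 → 30.5001 [wait]  node(3,3) S=158.3654 payoff=0.0000 vs cont=12.6424 → 12.6424 [wait]  ⇒ S*(3)=75.3534
t_2: node(2,0) S=85.2830 payoff=63.8270 vs cont=63.6490 → 63.8270 [stop]  node(2,1) S=109.2400 payoff=39.8700 vs cont=42.0927 → 42.0927 [wait]  node(2,2) S=139.9268 payoff=9.1832 vs cont=21.9467 → 21.9467 [wait]  ⇒ S*(2)=85.2830
t_1: node(1,0) S=96.5211 payoff=52.5889 vs cont=53.3667 → 53.3667 [wait]  node(1,1) S=123.6350 payoff=25.4750 vs cont=32.4288 → 32.4288 [wait]  ⇒ S*(1)=-
t_0: node(0,0) S=109.2400 payoff=39.8700 vs cont=43.3050 → 43.3050 [wait]  ⇒ S*(0)=-

price = 43.3050
boundary = - - 85.2830 75.3534 85.2830 96.5211 109.2400 123.6350
tree:
43.3050
53.3667 32.4288
63.8270 42.0927 21.9467
73.7566 52.8027 30.5001 12.6424
82.5301 63.8270 40.9072 19.1943 5.4990
90.2820 73.7566 52.5889 28.2431 9.3352 1.3088
97.1314 82.5301 63.8270 39.8700 15.5892 2.5057 0.0000
103.1834 90.2820 73.7566 52.5889 25.4750 4.7969 0.0000 0.0000
108.5307 97.1314 82.5301 63.8270 39.8700 9.1832 0.0000 0.0000 0.0000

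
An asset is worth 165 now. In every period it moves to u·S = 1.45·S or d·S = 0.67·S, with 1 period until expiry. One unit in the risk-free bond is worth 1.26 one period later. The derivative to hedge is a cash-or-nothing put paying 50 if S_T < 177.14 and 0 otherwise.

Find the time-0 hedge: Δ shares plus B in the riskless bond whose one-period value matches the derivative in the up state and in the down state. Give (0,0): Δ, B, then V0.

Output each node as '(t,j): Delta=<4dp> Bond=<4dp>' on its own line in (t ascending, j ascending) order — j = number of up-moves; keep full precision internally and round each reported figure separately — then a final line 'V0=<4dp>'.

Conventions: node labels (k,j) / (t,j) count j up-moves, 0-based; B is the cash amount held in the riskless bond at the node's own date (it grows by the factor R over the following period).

(0,0): Delta=-0.3885 Bond=73.7688
V0=9.6663

Risk-neutral probability p* = (R−d)/(u−d) = (1.26−0.67)/(1.45−0.67) = 0.7564.
Expiry values: V(1,0)=50.0000, V(1,1)=0.0000
  t=0,j=0: stock 165.0000 → up 239.2500 (V=0.0000), down 110.5500 (V=50.0000). Price 9.6663; hedge Δ=-0.3885, bond B=73.7688.
Check: Δ(0,0)·S0 + B(0,0) = 9.6663 = V0.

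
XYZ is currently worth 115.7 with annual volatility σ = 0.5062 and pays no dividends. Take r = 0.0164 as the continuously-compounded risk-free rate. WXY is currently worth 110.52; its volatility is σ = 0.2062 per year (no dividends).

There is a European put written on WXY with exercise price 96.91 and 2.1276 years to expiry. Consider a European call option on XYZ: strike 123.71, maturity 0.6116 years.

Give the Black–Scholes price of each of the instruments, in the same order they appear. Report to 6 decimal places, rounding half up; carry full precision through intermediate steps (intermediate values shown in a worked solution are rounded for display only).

[WXY put K=96.91]
σ√T = 0.2062·√2.1276 = 0.300769
d₁ = (ln(S/K) + (r+σ²/2)T) / (σ√T) = (ln(110.52/96.91) + (0.0164+0.2062²/2)·2.1276) / 0.300769 = (0.131414 + 0.080124) / 0.300769 = 0.703321
d₂ = d₁ − σ√T = 0.703321 − 0.300769 = 0.402552
e^{−rT} = 0.965709
N(−d₁) = 0.240928,  N(−d₂) = 0.343639
price = K·e^{−rT}·N(−d₂) − S·N(−d₁) = 32.160091 − 26.627335 = 5.532756
[XYZ call K=123.71]
σ√T = 0.5062·√0.6116 = 0.395873
d₁ = (ln(S/K) + (r+σ²/2)T) / (σ√T) = (ln(115.7/123.71) + (0.0164+0.5062²/2)·0.6116) / 0.395873 = (-0.066939 + 0.088388) / 0.395873 = 0.054180
d₂ = d₁ − σ√T = 0.054180 − 0.395873 = -0.341693
e^{−rT} = 0.990020
N(d₁) = 0.521604,  N(d₂) = 0.366291
price = S·N(d₁) − K·e^{−rT}·N(d₂) = 60.349606 − 44.861628 = 15.487978

price(WXY put K=96.91) = 5.532756
price(XYZ call K=123.71) = 15.487978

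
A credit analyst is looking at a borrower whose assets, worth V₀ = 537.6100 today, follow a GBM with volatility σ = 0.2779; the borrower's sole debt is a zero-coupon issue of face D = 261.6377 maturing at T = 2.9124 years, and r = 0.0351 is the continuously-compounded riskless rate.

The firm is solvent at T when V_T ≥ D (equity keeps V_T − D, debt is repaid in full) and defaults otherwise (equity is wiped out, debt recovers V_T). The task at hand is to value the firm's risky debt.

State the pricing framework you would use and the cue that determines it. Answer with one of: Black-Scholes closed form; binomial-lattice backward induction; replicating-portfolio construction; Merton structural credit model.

framework: Merton structural credit model

Key observation: a levered firm with one bullet debt due at 2.9124 years is the canonical structural-credit setup: equity is a call on the firm's assets struck at the face value.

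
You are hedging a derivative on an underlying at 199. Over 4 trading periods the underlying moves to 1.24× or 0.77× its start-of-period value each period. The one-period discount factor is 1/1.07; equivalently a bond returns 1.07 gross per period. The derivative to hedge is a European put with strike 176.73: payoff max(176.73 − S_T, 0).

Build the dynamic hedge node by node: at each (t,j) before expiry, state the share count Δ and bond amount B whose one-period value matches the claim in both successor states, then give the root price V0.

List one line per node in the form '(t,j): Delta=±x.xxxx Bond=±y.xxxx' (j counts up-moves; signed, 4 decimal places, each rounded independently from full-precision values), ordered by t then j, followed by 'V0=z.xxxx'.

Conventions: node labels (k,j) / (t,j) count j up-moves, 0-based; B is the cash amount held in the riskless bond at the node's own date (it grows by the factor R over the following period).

The replicating-portfolio and risk-neutral prices coincide; use p* = (1.07−0.77)/(1.24−0.77) = 0.6383 for the latter.
Terminal payoffs: V(4,0)=106.7754, V(4,1)=64.0759, V(4,2)=0.0000, V(4,3)=0.0000, V(4,4)=0.0000
(3,0): S=90.8501. Δ = (V_up−V_dn)/(S_up−S_dn) = (64.0759−106.7754)/(112.6541−69.9546) = -1.0000. V = [p*·64.0759 + (1−p*)·106.7754]/1.07 = 74.3182. B = V − Δ·S = 165.1682.
(3,1): S=146.3040. Δ = (V_up−V_dn)/(S_up−S_dn) = (0.0000−64.0759)/(181.4170−112.6541) = -0.9318. V = [p*·0.0000 + (1−p*)·64.0759]/1.07 = 21.6602. B = V − Δ·S = 157.9919.
(3,2): S=235.6064. Δ = (V_up−V_dn)/(S_up−S_dn) = (0.0000−0.0000)/(292.1520−181.4170) = 0.0000. V = [p*·0.0000 + (1−p*)·0.0000]/1.07 = 0.0000. B = V − Δ·S = 0.0000.
(3,3): S=379.4182. Δ = (V_up−V_dn)/(S_up−S_dn) = (0.0000−0.0000)/(470.4785−292.1520) = 0.0000. V = [p*·0.0000 + (1−p*)·0.0000]/1.07 = 0.0000. B = V − Δ·S = 0.0000.
(2,0): S=117.9871. Δ = (V_up−V_dn)/(S_up−S_dn) = (21.6602−74.3182)/(146.3040−90.8501) = -0.9496. V = [p*·21.6602 + (1−p*)·74.3182]/1.07 = 38.0436. B = V − Δ·S = 150.0819.
(2,1): S=190.0052. Δ = (V_up−V_dn)/(S_up−S_dn) = (0.0000−21.6602)/(235.6064−146.3040) = -0.2425. V = [p*·0.0000 + (1−p*)·21.6602]/1.07 = 7.3220. B = V − Δ·S = 53.4075.
(2,2): S=305.9824. Δ = (V_up−V_dn)/(S_up−S_dn) = (0.0000−0.0000)/(379.4182−235.6064) = 0.0000. V = [p*·0.0000 + (1−p*)·0.0000]/1.07 = 0.0000. B = V − Δ·S = 0.0000.
(1,0): S=153.2300. Δ = (V_up−V_dn)/(S_up−S_dn) = (7.3220−38.0436)/(190.0052−117.9871) = -0.4266. V = [p*·7.3220 + (1−p*)·38.0436]/1.07 = 17.2281. B = V − Δ·S = 82.5933.
(1,1): S=246.7600. Δ = (V_up−V_dn)/(S_up−S_dn) = (0.0000−7.3220)/(305.9824−190.0052) = -0.0631. V = [p*·0.0000 + (1−p*)·7.3220]/1.07 = 2.4751. B = V − Δ·S = 18.0538.
(0,0): S=199.0000. Δ = (V_up−V_dn)/(S_up−S_dn) = (2.4751−17.2281)/(246.7600−153.2300) = -0.1577. V = [p*·2.4751 + (1−p*)·17.2281]/1.07 = 7.3003. B = V − Δ·S = 38.6896.
Verification: the root portfolio costs Δ(0,0)·S0 + B(0,0) = 7.3003, matching V0.

(0,0): Delta=-0.1577 Bond=38.6896
(1,0): Delta=-0.4266 Bond=82.5933
(1,1): Delta=-0.0631 Bond=18.0538
(2,0): Delta=-0.9496 Bond=150.0819
(2,1): Delta=-0.2425 Bond=53.4075
(2,2): Delta=0.0000 Bond=0.0000
(3,0): Delta=-1.0000 Bond=165.1682
(3,1): Delta=-0.9318 Bond=157.9919
(3,2): Delta=0.0000 Bond=0.0000
(3,3): Delta=0.0000 Bond=0.0000
V0=7.3003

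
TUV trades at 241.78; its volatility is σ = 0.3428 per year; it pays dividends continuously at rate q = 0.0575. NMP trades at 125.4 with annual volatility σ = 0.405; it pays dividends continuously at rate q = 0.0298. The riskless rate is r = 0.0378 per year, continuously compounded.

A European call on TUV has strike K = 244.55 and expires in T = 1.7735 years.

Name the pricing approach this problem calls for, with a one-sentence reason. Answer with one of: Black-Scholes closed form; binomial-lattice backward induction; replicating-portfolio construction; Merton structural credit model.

Key observation: with TUV following a GBM at constant σ and r, the European call struck at 244.55 prices in closed form — nothing here needs a stepwise model or a balance sheet.

framework: Black-Scholes closed form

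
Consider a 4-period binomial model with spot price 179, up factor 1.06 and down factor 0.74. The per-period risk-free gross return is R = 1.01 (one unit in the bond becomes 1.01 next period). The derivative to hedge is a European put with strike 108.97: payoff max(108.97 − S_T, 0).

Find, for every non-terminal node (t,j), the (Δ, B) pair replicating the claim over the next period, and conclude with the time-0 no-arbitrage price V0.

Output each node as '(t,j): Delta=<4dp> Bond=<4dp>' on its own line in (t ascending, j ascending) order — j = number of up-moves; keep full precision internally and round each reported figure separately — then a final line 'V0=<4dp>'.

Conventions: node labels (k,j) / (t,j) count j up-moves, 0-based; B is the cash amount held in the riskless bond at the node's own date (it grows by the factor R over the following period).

(0,0): Delta=-0.0351 Bond=6.7108
(1,0): Delta=-0.2087 Bond=29.7796
(1,1): Delta=-0.0126 Bond=2.5183
(2,0): Delta=-0.9690 Bond=104.5932
(2,1): Delta=-0.1105 Bond=16.2782
(2,2): Delta=0.0000 Bond=0.0000
(3,0): Delta=-1.0000 Bond=107.8911
(3,1): Delta=-0.9649 Bond=105.2220
(3,2): Delta=0.0000 Bond=0.0000
(3,3): Delta=0.0000 Bond=0.0000
V0=0.4286

Arbitrage-free pricing uses the up-move probability p* = (R−d)/(u−d) = 0.8437, discounting each step at R = 1.01.
Payoffs at expiry: V(4,0)=55.2940, V(4,1)=32.0828, V(4,2)=0.0000, V(4,3)=0.0000, V(4,4)=0.0000
Node (3,0) S=72.5351: V=(p*·32.0828+(1−p*)·55.2940)/1.01=35.3560; Δ=(32.0828−55.2940)/(76.8872−53.6760)=-1.0000; B=V−Δ·S=107.8911
Node (3,1) S=103.9016: V=(p*·0.0000+(1−p*)·32.0828)/1.01=4.9633; Δ=(0.0000−32.0828)/(110.1357−76.8872)=-0.9649; B=V−Δ·S=105.2220
Node (3,2) S=148.8321: V=(p*·0.0000+(1−p*)·0.0000)/1.01=0.0000; Δ=(0.0000−0.0000)/(157.7620−110.1357)=0.0000; B=V−Δ·S=0.0000
Node (3,3) S=213.1919: V=(p*·0.0000+(1−p*)·0.0000)/1.01=0.0000; Δ=(0.0000−0.0000)/(225.9834−157.7620)=0.0000; B=V−Δ·S=0.0000
Node (2,0) S=98.0204: V=(p*·4.9633+(1−p*)·35.3560)/1.01=9.6160; Δ=(4.9633−35.3560)/(103.9016−72.5351)=-0.9690; B=V−Δ·S=104.5932
Node (2,1) S=140.4076: V=(p*·0.0000+(1−p*)·4.9633)/1.01=0.7678; Δ=(0.0000−4.9633)/(148.8321−103.9016)=-0.1105; B=V−Δ·S=16.2782
Node (2,2) S=201.1244: V=(p*·0.0000+(1−p*)·0.0000)/1.01=0.0000; Δ=(0.0000−0.0000)/(213.1919−148.8321)=0.0000; B=V−Δ·S=0.0000
Node (1,0) S=132.4600: V=(p*·0.7678+(1−p*)·9.6160)/1.01=2.1291; Δ=(0.7678−9.6160)/(140.4076−98.0204)=-0.2087; B=V−Δ·S=29.7796
Node (1,1) S=189.7400: V=(p*·0.0000+(1−p*)·0.7678)/1.01=0.1188; Δ=(0.0000−0.7678)/(201.1244−140.4076)=-0.0126; B=V−Δ·S=2.5183
Node (0,0) S=179.0000: V=(p*·0.1188+(1−p*)·2.1291)/1.01=0.4286; Δ=(0.1188−2.1291)/(189.7400−132.4600)=-0.0351; B=V−Δ·S=6.7108
Check: Δ(0,0)·S0 + B(0,0) = 0.4286 = V0.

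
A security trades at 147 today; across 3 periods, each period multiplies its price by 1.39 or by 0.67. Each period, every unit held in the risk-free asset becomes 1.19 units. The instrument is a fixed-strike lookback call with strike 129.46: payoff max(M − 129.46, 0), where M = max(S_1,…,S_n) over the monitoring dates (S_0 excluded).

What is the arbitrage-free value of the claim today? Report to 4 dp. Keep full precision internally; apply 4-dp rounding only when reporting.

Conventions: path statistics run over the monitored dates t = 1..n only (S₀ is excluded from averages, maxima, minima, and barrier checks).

Under the martingale measure an up-move has probability p* = 0.7222; value the claim as the probability-weighted average of per-path payoffs, discounted 3 periods at R = 1.19.
Enumerate all 2^3 = 8 price paths (U = up ×1.39, D = down ×0.67); each path with k up-moves has probability p*^k·(1−p*)^(3−k).
DDD: M=98.4900, payoff=0.0000, prob=0.021433
UDD: M=204.3300, payoff=74.8700, prob=0.055727
DUD: M=136.9011, payoff=7.4411, prob=0.055727
UUD: M=284.0187, payoff=154.5587, prob=0.144890
DDU: M=98.4900, payoff=0.0000, prob=0.055727
UDU: M=204.3300, payoff=74.8700, prob=0.144890
DUU: M=190.2925, payoff=60.8325, prob=0.144890
UUU: M=394.7860, payoff=265.3260, prob=0.376715
Price = Σ prob·payoff / R^3 = 146.595174 / 1.685159 = 86.9919

price = 86.9919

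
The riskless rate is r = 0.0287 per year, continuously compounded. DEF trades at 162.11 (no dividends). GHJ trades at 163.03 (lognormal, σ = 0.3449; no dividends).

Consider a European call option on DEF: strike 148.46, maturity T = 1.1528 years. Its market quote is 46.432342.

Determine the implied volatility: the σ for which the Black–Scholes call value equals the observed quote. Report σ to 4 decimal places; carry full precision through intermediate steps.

At σ = 0.5659 the Black–Scholes value reproduces the quote:
σ√T = 0.5659·√1.1528 = 0.607598
d₁ = (ln(S/K) + (r+σ²/2)T) / (σ√T) = (ln(162.11/148.46) + (0.0287+0.5659²/2)·1.1528) / 0.607598 = (0.087960 + 0.217673) / 0.607598 = 0.503018
d₂ = d₁ − σ√T = 0.503018 − 0.607598 = -0.104581
e^{−rT} = 0.967456
N(d₁) = 0.692524,  N(d₂) = 0.458354
V = S·N(d₁) − K·e^{−rT}·N(d₂) = 112.265087 − 65.832745 = 46.432342 (the quoted price), and the Black–Scholes price is strictly increasing in σ, so σ is unique

sigma = 0.5659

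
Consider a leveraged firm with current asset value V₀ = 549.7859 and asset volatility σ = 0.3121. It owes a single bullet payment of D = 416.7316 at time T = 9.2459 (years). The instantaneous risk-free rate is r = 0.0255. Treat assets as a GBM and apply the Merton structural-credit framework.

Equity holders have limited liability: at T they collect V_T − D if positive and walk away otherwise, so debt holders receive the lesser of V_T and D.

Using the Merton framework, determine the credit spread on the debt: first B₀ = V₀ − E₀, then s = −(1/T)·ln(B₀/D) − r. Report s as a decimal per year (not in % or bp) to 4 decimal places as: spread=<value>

spread=0.0261

Apply the equity-as-call identities (strike 416.7316, horizon 9.2459 years):
d₁ = [ln(V₀/D) + (r + σ²/2)T] / (σ√T)
   = [ln(549.7859/416.7316) + (0.0255 + 0.5·0.3121²)·9.2459] / (0.3121·√9.2459)
   = [0.277087 + 0.686075] / 0.949005 = 1.014918
d₂ = d₁ − σ√T = 1.014918 − 0.949005 = 0.065913
N(d₁) = 0.844928,  N(d₂) = 0.526277,  e^(−rT) = 0.789962
E₀ = V₀·N(d₁) − D·e^(−rT)·N(d₂)
   = 549.7859·0.844928 − 416.7316·0.789962·0.526277 = 291.277883
B₀ = V₀ − E₀ = 549.7859 − 291.277883 = 258.508017
spread = −(1/T)·ln(B₀/D) − r = −(1/9.2459)·ln(258.508017/416.7316) − 0.0255 = 0.02614621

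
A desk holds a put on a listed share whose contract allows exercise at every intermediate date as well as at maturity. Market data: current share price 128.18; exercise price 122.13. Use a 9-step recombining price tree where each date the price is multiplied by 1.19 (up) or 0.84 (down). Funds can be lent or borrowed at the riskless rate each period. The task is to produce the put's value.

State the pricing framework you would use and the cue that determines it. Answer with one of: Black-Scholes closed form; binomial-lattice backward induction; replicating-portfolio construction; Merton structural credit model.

Key observation: with exercise allowed before expiry on a discrete up/down model (9 steps from spot 128.18), the strike-122.13 put's value must be rolled back through the tree testing early exercise at each node.

framework: binomial-lattice backward induction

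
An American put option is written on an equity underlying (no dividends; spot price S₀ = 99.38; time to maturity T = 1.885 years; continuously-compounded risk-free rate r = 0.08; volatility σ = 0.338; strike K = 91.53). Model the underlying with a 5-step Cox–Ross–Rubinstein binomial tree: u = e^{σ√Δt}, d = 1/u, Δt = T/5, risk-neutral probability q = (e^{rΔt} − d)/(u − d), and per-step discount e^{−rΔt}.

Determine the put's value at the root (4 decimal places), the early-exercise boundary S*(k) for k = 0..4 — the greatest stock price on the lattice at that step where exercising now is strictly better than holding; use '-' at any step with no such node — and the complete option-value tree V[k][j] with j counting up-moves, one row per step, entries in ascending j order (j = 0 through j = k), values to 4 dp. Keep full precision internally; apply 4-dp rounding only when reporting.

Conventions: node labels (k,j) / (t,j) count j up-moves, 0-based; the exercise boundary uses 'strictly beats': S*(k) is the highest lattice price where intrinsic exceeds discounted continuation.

Δt=0.37700, u=1.23064, d=0.81259, q=0.52155, disc=e^(-rΔt)=0.97029
k=5 terminal: V=max(K-S,0) → 56.3216 38.2079 10.7752 0.0000 0.0000 0.0000
k=4: j=0 S=43.3288 intr=48.2012 cont=45.4818 V=48.2012[EX]; j=1 S=65.6203 intr=25.9097 cont=23.1904 V=25.9097[EX]; j=2 S=99.3800 intr=0.0000 cont=5.0023 V=5.0023[hold]; j=3 S=150.5081 intr=0.0000 cont=0.0000 V=0.0000[hold]; j=4 S=227.9402 intr=0.0000 cont=0.0000 V=0.0000[hold]  S*(4)=65.6203
k=3: j=0 S=53.3221 intr=38.2079 cont=35.4885 V=38.2079[EX]; j=1 S=80.7548 intr=10.7752 cont=14.5597 V=14.5597[hold]; j=2 S=122.3008 intr=0.0000 cont=2.3223 V=2.3223[hold]; j=3 S=185.2211 intr=0.0000 cont=0.0000 V=0.0000[hold]  S*(3)=53.3221
k=2: j=0 S=65.6203 intr=25.9097 cont=25.1056 V=25.9097[EX]; j=1 S=99.3800 intr=0.0000 cont=7.9344 V=7.9344[hold]; j=2 S=150.5081 intr=0.0000 cont=1.0781 V=1.0781[hold]  S*(2)=65.6203
k=1: j=0 S=80.7548 intr=10.7752 cont=16.0435 V=16.0435[hold]; j=1 S=122.3008 intr=0.0000 cont=4.2290 V=4.2290[hold]  S*(1)=-
k=0: j=0 S=99.3800 intr=0.0000 cont=9.5881 V=9.5881[hold]  S*(0)=-

price = 9.5881
boundary = - - 65.6203 53.3221 65.6203
tree:
9.5881
16.0435 4.2290
25.9097 7.9344 1.0781
38.2079 14.5597 2.3223 0.0000
48.2012 25.9097 5.0023 0.0000 0.0000
56.3216 38.2079 10.7752 0.0000 0.0000 0.0000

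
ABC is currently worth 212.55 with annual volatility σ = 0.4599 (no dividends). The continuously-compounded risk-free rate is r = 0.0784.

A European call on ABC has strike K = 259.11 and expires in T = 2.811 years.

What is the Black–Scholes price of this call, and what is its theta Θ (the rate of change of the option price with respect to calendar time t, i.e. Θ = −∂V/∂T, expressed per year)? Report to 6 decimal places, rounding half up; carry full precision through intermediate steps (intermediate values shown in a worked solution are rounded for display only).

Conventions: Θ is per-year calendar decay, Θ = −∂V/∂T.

price = 65.464627
Θ = -16.550630

σ√T = 0.4599·√2.811 = 0.771070
d₁ = (ln(S/K) + (r+σ²/2)T) / (σ√T) = (ln(212.55/259.11) + (0.0784+0.4599²/2)·2.811) / 0.771070 = (-0.198075 + 0.517657) / 0.771070 = 0.414465
d₂ = d₁ − σ√T = 0.414465 − 0.771070 = -0.356605
e^{−rT} = 0.802212
N(d₁) = 0.660733,  N(d₂) = 0.360694
Call price V = S·N(d₁) − K·e^{−rT}·N(d₂) = 140.438836 − 74.974209 = 65.464627
φ(d₁) = (1/√(2π))·e^{−d₁²/2} = 0.366107
Θ = −S·φ(d₁)·σ/(2√T) − r·K·e^{−rT}·N(d₂) = −10.672652 − 5.877978 = -16.550630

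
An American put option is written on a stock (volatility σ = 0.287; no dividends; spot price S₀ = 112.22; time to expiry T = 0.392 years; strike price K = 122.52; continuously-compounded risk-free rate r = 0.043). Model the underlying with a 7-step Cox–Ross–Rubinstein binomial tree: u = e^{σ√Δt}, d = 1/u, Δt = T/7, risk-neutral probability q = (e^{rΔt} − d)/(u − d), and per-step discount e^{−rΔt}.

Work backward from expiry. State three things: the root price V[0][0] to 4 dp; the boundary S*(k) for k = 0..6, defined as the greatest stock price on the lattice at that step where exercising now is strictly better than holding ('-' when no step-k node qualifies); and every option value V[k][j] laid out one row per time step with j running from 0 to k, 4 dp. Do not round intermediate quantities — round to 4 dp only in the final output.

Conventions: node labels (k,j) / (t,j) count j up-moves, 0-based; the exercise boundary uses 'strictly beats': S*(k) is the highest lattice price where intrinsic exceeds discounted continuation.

price = 13.5318
boundary = - - 97.9667 91.5341 97.9667 104.8515 112.2200
tree:
13.5318
18.5629 8.5812
24.5533 12.6801 4.5360
30.9859 18.0544 7.3833 1.7192
36.9962 24.5533 11.6622 3.1530 0.2982
42.6118 30.9859 17.6685 5.7303 0.5987 0.0000
47.8587 36.9962 24.5533 10.3000 1.2021 0.0000 0.0000
52.7611 42.6118 30.9859 17.6685 2.4136 0.0000 0.0000 0.0000

Δt=0.05600, u=1.07028, d=0.93434, q=0.50076, disc=e^(-rΔt)=0.99759
k=7 terminal: V=max(K-S,0) → 52.7611 42.6118 30.9859 17.6685 2.4136 0.0000 0.0000 0.0000
k=6: j=0 S=74.6613 intr=47.8587 cont=47.5640 V=47.8587[EX]; j=1 S=85.5238 intr=36.9962 cont=36.7015 V=36.9962[EX]; j=2 S=97.9667 intr=24.5533 cont=24.2586 V=24.5533[EX]; j=3 S=112.2200 intr=10.3000 cont=10.0053 V=10.3000[EX]; j=4 S=128.5470 intr=0.0000 cont=1.2021 V=1.2021[hold]; j=5 S=147.2494 intr=0.0000 cont=0.0000 V=0.0000[hold]; j=6 S=168.6728 intr=0.0000 cont=0.0000 V=0.0000[hold]  S*(6)=112.2200
k=5: j=0 S=79.9082 intr=42.6118 cont=42.3171 V=42.6118[EX]; j=1 S=91.5341 intr=30.9859 cont=30.6912 V=30.9859[EX]; j=2 S=104.8515 intr=17.6685 cont=17.3739 V=17.6685[EX]; j=3 S=120.1064 intr=2.4136 cont=5.7303 V=5.7303[hold]; j=4 S=137.5808 intr=0.0000 cont=0.5987 V=0.5987[hold]; j=5 S=157.5975 intr=0.0000 cont=0.0000 V=0.0000[hold]  S*(5)=104.8515
k=4: j=0 S=85.5238 intr=36.9962 cont=36.7015 V=36.9962[EX]; j=1 S=97.9667 intr=24.5533 cont=24.2586 V=24.5533[EX]; j=2 S=112.2200 intr=10.3000 cont=11.6622 V=11.6622[hold]; j=3 S=128.5470 intr=0.0000 cont=3.1530 V=3.1530[hold]; j=4 S=147.2494 intr=0.0000 cont=0.2982 V=0.2982[hold]  S*(4)=97.9667
k=3: j=0 S=91.5341 intr=30.9859 cont=30.6912 V=30.9859[EX]; j=1 S=104.8515 intr=17.6685 cont=18.0544 V=18.0544[hold]; j=2 S=120.1064 intr=2.4136 cont=7.3833 V=7.3833[hold]; j=3 S=137.5808 intr=0.0000 cont=1.7192 V=1.7192[hold]  S*(3)=91.5341
k=2: j=0 S=97.9667 intr=24.5533 cont=24.4513 V=24.5533[EX]; j=1 S=112.2200 intr=10.3000 cont=12.6801 V=12.6801[hold]; j=2 S=128.5470 intr=0.0000 cont=4.5360 V=4.5360[hold]  S*(2)=97.9667
k=1: j=0 S=104.8515 intr=17.6685 cont=18.5629 V=18.5629[hold]; j=1 S=120.1064 intr=2.4136 cont=8.5812 V=8.5812[hold]  S*(1)=-
k=0: j=0 S=112.2200 intr=10.3000 cont=13.5318 V=13.5318[hold]  S*(0)=-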